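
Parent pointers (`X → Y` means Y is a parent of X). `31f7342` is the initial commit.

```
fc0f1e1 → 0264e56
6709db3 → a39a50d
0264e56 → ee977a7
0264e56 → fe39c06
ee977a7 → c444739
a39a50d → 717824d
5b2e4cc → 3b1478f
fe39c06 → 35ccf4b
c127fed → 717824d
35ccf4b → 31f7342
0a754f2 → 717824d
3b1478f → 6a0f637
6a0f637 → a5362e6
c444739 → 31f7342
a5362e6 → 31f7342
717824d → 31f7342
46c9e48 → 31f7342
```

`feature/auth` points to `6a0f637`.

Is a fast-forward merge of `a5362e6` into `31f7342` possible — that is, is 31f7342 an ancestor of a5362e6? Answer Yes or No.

Yes

A fast-forward from 31f7342 to a5362e6 is possible iff 31f7342 is an ancestor of a5362e6.
Ancestors of a5362e6: {31f7342, a5362e6}.
31f7342 is among them, so fast-forward is possible.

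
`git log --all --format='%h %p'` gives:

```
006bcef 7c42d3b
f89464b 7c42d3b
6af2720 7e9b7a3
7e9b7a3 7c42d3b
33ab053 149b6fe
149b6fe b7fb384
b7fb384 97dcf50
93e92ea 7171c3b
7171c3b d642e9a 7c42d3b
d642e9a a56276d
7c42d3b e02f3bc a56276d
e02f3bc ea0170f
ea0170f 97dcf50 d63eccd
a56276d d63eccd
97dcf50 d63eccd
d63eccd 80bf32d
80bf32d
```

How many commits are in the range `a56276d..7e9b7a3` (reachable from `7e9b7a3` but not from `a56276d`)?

Reachable from 7e9b7a3: {7c42d3b, 7e9b7a3, 80bf32d, 97dcf50, a56276d, d63eccd, e02f3bc, ea0170f}.
Reachable from a56276d: {80bf32d, a56276d, d63eccd}.
In 7e9b7a3's history but not a56276d's: {7c42d3b, 7e9b7a3, 97dcf50, e02f3bc, ea0170f} — 5 commits.

5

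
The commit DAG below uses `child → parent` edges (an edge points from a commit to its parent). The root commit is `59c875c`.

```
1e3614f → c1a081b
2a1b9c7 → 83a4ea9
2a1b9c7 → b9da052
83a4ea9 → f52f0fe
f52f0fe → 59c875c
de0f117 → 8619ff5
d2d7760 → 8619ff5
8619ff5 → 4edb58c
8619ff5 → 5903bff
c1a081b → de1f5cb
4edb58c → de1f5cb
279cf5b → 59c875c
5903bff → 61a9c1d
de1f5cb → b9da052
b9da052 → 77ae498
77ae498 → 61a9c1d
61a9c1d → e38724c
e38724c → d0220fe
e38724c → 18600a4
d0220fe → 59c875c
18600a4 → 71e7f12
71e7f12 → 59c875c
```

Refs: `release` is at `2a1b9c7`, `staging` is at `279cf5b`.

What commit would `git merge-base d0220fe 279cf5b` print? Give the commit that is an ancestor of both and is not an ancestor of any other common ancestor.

Ancestors of d0220fe: {59c875c, d0220fe}.
Ancestors of 279cf5b: {279cf5b, 59c875c}.
Common ancestors: {59c875c}.
The only common ancestor is 59c875c, so it is the merge base.

59c875c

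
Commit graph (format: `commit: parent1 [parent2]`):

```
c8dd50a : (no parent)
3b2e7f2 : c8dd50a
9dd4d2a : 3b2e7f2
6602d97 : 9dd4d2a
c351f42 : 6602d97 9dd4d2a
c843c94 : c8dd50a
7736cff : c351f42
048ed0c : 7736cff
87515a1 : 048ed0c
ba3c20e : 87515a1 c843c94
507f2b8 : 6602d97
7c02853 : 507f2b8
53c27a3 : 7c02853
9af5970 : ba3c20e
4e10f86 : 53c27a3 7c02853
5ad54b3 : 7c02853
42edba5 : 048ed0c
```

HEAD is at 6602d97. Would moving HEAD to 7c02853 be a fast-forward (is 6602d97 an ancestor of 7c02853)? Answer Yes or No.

Yes

A fast-forward from 6602d97 to 7c02853 is possible iff 6602d97 is an ancestor of 7c02853.
Ancestors of 7c02853: {3b2e7f2, 507f2b8, 6602d97, 7c02853, 9dd4d2a, c8dd50a}.
6602d97 is among them, so fast-forward is possible.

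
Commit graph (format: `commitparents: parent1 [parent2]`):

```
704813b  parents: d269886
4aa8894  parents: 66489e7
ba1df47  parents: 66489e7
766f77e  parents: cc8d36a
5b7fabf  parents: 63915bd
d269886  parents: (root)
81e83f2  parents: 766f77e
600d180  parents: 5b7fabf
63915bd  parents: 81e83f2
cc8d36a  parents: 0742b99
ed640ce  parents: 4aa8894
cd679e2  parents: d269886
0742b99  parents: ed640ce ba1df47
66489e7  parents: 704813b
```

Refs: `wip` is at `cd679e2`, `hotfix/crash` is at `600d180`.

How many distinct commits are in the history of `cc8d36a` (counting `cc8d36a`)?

Walking parent pointers from cc8d36a: reachable set = {0742b99, 4aa8894, 66489e7, 704813b, ba1df47, cc8d36a, d269886, ed640ce}.
That is 8 commits.

8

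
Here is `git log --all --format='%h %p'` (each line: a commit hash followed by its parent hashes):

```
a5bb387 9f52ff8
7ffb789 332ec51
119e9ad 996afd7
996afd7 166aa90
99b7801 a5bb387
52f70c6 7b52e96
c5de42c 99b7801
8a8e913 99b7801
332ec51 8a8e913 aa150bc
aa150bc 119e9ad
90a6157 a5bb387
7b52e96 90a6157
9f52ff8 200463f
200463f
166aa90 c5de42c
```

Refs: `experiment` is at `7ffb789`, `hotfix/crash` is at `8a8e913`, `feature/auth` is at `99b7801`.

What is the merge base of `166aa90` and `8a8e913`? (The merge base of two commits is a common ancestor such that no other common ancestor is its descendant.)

Ancestors of 166aa90: {166aa90, 200463f, 99b7801, 9f52ff8, a5bb387, c5de42c}.
Ancestors of 8a8e913: {200463f, 8a8e913, 99b7801, 9f52ff8, a5bb387}.
Common ancestors: {200463f, 99b7801, 9f52ff8, a5bb387}.
Among these, 99b7801 is not an ancestor of any other common ancestor — it is the merge base.

99b7801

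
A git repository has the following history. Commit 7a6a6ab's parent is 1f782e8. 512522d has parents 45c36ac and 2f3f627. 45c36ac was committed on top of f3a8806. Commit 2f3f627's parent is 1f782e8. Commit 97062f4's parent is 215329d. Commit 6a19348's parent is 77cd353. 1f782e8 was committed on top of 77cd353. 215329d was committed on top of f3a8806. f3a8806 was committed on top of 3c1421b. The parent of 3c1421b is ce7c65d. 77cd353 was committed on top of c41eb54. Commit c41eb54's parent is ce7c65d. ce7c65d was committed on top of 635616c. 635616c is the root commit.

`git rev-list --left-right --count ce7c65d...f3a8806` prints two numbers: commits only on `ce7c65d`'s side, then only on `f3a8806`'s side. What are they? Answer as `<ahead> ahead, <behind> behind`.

0 ahead, 2 behind

Reachable from ce7c65d: {635616c, ce7c65d}.
Reachable from f3a8806: {3c1421b, 635616c, ce7c65d, f3a8806}.
Only in ce7c65d's history (ahead): {} — 0.
Only in f3a8806's history (behind): {3c1421b, f3a8806} — 2.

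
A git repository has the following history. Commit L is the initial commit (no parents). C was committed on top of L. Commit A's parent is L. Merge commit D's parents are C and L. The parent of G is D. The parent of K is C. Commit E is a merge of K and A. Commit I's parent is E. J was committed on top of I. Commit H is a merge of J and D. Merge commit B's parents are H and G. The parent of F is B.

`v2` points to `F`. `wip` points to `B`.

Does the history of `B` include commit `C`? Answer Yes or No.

Yes

Ancestors of B (commits reachable by following parents): {A, B, C, D, E, G, H, I, J, K, L}.
C is in that set, so it is an ancestor of B.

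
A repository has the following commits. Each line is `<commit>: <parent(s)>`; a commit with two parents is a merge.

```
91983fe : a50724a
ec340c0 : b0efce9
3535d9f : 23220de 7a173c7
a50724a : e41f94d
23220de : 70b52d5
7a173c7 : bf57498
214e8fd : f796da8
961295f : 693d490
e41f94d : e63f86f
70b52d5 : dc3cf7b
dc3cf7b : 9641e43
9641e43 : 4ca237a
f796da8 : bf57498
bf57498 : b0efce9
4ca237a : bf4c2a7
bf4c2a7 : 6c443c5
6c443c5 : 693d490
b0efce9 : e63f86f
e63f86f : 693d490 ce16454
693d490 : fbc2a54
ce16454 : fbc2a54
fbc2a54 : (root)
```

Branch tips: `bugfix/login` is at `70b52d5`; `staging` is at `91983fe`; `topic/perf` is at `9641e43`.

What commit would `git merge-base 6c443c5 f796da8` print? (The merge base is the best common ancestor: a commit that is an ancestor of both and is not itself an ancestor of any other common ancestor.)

693d490

Ancestors of 6c443c5: {693d490, 6c443c5, fbc2a54}.
Ancestors of f796da8: {693d490, b0efce9, bf57498, ce16454, e63f86f, f796da8, fbc2a54}.
Common ancestors: {693d490, fbc2a54}.
Among these, 693d490 is not an ancestor of any other common ancestor — it is the merge base.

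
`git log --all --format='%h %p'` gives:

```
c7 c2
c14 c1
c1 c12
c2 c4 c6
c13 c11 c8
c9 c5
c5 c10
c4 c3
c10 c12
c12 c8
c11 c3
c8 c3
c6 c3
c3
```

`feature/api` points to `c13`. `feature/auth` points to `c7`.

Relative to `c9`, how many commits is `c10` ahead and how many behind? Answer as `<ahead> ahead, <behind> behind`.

Reachable from c10: {c10, c12, c3, c8}.
Reachable from c9: {c10, c12, c3, c5, c8, c9}.
Only in c10's history (ahead): {} — 0.
Only in c9's history (behind): {c5, c9} — 2.

0 ahead, 2 behind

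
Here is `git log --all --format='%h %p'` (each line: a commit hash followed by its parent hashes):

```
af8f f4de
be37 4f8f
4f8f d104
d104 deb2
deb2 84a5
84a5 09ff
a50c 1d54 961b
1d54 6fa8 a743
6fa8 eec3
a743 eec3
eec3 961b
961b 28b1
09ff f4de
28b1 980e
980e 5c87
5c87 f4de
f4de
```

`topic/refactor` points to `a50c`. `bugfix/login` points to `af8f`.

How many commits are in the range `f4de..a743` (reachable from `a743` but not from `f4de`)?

6

Reachable from a743: {28b1, 5c87, 961b, 980e, a743, eec3, f4de}.
Reachable from f4de: {f4de}.
In a743's history but not f4de's: {28b1, 5c87, 961b, 980e, a743, eec3} — 6 commits.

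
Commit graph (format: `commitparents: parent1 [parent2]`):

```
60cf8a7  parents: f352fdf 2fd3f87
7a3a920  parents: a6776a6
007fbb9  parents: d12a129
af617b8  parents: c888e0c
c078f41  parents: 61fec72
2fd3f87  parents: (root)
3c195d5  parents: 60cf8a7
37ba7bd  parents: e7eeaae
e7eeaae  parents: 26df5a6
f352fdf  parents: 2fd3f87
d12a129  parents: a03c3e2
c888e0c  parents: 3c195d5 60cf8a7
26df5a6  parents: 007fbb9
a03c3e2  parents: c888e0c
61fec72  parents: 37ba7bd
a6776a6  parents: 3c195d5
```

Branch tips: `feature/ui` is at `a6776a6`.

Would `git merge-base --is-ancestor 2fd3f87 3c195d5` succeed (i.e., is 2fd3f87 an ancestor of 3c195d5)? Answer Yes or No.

Ancestors of 3c195d5 (commits reachable by following parents): {2fd3f87, 3c195d5, 60cf8a7, f352fdf}.
2fd3f87 is in that set, so it is an ancestor of 3c195d5.

Yes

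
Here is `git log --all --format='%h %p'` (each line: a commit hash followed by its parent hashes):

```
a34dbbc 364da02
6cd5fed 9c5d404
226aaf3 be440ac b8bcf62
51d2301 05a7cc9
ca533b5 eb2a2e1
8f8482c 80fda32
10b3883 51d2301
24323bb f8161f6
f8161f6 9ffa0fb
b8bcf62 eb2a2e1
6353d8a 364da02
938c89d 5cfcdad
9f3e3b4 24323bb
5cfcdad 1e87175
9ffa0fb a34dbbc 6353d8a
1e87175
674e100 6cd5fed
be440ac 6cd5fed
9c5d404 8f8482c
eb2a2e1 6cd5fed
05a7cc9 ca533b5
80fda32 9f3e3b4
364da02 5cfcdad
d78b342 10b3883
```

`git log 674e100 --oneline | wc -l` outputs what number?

Walking parent pointers from 674e100: reachable set = {1e87175, 24323bb, 364da02, 5cfcdad, 6353d8a, 674e100, 6cd5fed, 80fda32, 8f8482c, 9c5d404, 9f3e3b4, 9ffa0fb, a34dbbc, f8161f6}.
That is 14 commits.

14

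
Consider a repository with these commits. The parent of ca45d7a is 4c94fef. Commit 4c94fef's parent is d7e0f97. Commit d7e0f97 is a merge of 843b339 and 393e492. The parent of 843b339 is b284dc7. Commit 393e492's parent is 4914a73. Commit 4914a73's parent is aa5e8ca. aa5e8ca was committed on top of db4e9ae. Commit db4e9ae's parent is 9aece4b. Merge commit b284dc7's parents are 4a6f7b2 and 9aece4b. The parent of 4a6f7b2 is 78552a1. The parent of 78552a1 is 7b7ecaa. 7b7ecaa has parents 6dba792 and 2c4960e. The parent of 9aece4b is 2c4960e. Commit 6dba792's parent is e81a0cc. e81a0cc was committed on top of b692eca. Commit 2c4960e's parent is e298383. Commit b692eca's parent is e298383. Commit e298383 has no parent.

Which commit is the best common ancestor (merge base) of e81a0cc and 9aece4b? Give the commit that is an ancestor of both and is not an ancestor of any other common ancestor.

e298383

Ancestors of e81a0cc: {b692eca, e298383, e81a0cc}.
Ancestors of 9aece4b: {2c4960e, 9aece4b, e298383}.
Common ancestors: {e298383}.
The only common ancestor is e298383, so it is the merge base.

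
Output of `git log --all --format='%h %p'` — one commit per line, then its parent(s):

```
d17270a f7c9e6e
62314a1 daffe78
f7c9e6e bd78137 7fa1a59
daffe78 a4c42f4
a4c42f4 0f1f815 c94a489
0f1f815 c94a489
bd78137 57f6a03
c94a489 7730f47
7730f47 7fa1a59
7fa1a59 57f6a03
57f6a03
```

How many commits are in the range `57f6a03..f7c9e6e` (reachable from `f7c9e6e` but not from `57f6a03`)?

Reachable from f7c9e6e: {57f6a03, 7fa1a59, bd78137, f7c9e6e}.
Reachable from 57f6a03: {57f6a03}.
In f7c9e6e's history but not 57f6a03's: {7fa1a59, bd78137, f7c9e6e} — 3 commits.

3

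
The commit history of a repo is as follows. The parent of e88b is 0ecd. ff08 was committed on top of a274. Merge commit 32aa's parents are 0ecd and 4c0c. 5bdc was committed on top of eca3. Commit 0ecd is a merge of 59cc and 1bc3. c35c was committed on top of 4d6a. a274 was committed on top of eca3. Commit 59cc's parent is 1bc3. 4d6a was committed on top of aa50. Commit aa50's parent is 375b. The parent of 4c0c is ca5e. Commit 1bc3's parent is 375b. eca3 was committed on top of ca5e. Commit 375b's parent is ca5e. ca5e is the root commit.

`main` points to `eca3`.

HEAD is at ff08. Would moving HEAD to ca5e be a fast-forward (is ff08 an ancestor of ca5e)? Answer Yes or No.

A fast-forward from ff08 to ca5e is possible iff ff08 is an ancestor of ca5e.
Ancestors of ca5e: {ca5e}.
ff08 is not among them, so fast-forward is not possible.

No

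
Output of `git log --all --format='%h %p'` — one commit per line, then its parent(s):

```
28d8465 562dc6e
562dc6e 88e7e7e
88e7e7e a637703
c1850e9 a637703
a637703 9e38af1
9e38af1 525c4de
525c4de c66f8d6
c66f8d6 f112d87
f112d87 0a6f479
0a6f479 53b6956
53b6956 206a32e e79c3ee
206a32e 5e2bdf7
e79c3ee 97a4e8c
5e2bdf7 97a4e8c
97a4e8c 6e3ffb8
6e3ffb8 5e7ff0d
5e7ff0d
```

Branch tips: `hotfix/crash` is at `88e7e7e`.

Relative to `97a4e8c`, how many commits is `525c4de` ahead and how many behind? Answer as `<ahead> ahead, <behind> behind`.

Reachable from 525c4de: {0a6f479, 206a32e, 525c4de, 53b6956, 5e2bdf7, 5e7ff0d, 6e3ffb8, 97a4e8c, c66f8d6, e79c3ee, f112d87}.
Reachable from 97a4e8c: {5e7ff0d, 6e3ffb8, 97a4e8c}.
Only in 525c4de's history (ahead): {0a6f479, 206a32e, 525c4de, 53b6956, 5e2bdf7, c66f8d6, e79c3ee, f112d87} — 8.
Only in 97a4e8c's history (behind): {} — 0.

8 ahead, 0 behind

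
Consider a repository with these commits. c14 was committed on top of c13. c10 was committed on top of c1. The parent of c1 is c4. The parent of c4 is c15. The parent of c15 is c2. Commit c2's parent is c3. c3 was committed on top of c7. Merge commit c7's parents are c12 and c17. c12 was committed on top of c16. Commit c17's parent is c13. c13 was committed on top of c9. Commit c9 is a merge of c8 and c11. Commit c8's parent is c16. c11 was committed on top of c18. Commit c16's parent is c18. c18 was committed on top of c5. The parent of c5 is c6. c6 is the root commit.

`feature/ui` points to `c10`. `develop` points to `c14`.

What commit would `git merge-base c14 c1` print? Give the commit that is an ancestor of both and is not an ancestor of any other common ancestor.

Ancestors of c14: {c11, c13, c14, c16, c18, c5, c6, c8, c9}.
Ancestors of c1: {c1, c11, c12, c13, c15, c16, c17, c18, c2, c3, c4, c5, c6, c7, c8, c9}.
Common ancestors: {c11, c13, c16, c18, c5, c6, c8, c9}.
Among these, c13 is not an ancestor of any other common ancestor — it is the merge base.

c13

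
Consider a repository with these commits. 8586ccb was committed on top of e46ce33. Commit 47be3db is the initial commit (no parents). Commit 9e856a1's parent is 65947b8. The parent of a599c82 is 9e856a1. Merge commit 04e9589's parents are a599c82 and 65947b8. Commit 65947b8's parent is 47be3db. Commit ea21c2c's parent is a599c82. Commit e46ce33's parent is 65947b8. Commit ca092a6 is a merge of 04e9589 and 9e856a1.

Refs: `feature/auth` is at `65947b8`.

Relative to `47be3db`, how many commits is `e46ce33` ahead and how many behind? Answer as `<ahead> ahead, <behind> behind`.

2 ahead, 0 behind

Reachable from e46ce33: {47be3db, 65947b8, e46ce33}.
Reachable from 47be3db: {47be3db}.
Only in e46ce33's history (ahead): {65947b8, e46ce33} — 2.
Only in 47be3db's history (behind): {} — 0.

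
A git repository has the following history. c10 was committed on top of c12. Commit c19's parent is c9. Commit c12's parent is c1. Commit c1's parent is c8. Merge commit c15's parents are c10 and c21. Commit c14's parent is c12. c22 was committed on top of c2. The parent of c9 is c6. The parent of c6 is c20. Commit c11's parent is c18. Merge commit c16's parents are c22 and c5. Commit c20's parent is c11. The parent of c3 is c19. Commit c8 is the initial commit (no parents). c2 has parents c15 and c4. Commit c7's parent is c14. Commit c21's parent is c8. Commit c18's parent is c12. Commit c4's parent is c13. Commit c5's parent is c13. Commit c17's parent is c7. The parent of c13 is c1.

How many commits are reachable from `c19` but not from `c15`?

Reachable from c19: {c1, c11, c12, c18, c19, c20, c6, c8, c9}.
Reachable from c15: {c1, c10, c12, c15, c21, c8}.
In c19's history but not c15's: {c11, c18, c19, c20, c6, c9} — 6 commits.

6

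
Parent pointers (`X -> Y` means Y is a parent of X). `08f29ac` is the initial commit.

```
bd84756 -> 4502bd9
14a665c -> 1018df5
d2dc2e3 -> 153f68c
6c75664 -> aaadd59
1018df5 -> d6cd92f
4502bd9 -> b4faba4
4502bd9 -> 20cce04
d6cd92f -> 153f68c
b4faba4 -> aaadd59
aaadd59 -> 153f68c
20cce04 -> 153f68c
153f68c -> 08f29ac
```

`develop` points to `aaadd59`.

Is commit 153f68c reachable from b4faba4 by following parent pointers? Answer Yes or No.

Yes

Ancestors of b4faba4 (commits reachable by following parents): {08f29ac, 153f68c, aaadd59, b4faba4}.
153f68c is in that set, so it is an ancestor of b4faba4.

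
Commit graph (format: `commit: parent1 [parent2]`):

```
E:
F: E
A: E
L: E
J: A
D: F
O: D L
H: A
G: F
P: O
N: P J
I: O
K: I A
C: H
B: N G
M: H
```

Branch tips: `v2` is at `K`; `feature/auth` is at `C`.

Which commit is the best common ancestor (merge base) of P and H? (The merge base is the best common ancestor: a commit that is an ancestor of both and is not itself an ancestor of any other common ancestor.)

Ancestors of P: {D, E, F, L, O, P}.
Ancestors of H: {A, E, H}.
Common ancestors: {E}.
The only common ancestor is E, so it is the merge base.

E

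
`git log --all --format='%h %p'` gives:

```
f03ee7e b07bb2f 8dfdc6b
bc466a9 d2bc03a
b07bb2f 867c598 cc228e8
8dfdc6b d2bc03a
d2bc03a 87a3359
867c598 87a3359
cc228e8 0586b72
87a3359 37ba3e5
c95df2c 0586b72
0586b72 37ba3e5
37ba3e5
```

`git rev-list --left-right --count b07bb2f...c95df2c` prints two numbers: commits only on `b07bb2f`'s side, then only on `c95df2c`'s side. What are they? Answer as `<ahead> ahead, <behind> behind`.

4 ahead, 1 behind

Reachable from b07bb2f: {0586b72, 37ba3e5, 867c598, 87a3359, b07bb2f, cc228e8}.
Reachable from c95df2c: {0586b72, 37ba3e5, c95df2c}.
Only in b07bb2f's history (ahead): {867c598, 87a3359, b07bb2f, cc228e8} — 4.
Only in c95df2c's history (behind): {c95df2c} — 1.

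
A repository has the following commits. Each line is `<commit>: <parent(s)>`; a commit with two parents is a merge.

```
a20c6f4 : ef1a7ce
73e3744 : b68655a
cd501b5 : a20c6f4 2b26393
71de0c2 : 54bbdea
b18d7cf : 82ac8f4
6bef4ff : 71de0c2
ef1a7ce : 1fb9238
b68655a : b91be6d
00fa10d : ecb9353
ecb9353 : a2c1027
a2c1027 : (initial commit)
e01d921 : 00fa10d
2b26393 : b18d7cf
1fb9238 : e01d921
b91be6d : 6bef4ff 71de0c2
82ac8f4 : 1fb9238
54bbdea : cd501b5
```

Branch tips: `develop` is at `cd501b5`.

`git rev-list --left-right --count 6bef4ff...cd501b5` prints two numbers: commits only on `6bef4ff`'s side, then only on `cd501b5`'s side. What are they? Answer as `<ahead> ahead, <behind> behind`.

3 ahead, 0 behind

Reachable from 6bef4ff: {00fa10d, 1fb9238, 2b26393, 54bbdea, 6bef4ff, 71de0c2, 82ac8f4, a20c6f4, a2c1027, b18d7cf, cd501b5, e01d921, ecb9353, ef1a7ce}.
Reachable from cd501b5: {00fa10d, 1fb9238, 2b26393, 82ac8f4, a20c6f4, a2c1027, b18d7cf, cd501b5, e01d921, ecb9353, ef1a7ce}.
Only in 6bef4ff's history (ahead): {54bbdea, 6bef4ff, 71de0c2} — 3.
Only in cd501b5's history (behind): {} — 0.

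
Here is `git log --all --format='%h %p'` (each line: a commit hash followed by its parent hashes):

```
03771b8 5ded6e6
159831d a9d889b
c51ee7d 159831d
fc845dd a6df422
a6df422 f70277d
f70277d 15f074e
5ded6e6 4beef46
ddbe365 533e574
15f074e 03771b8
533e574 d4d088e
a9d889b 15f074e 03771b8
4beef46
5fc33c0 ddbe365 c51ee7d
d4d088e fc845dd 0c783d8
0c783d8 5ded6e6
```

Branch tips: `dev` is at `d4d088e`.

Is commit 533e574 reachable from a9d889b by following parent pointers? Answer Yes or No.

No

Ancestors of a9d889b: {03771b8, 15f074e, 4beef46, 5ded6e6, a9d889b}.
533e574 is not in that set, so it is not an ancestor of a9d889b.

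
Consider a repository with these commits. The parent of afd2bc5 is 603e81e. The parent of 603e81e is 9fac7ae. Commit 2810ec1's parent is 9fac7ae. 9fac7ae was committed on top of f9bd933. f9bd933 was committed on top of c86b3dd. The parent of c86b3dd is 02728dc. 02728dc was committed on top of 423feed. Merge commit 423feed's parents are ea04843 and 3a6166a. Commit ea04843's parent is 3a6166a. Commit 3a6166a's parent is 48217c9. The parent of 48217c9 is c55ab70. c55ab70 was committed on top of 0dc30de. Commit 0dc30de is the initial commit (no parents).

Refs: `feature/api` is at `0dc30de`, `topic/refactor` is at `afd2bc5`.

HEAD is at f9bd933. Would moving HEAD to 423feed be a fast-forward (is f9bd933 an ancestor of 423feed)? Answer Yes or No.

A fast-forward from f9bd933 to 423feed is possible iff f9bd933 is an ancestor of 423feed.
Ancestors of 423feed: {0dc30de, 3a6166a, 423feed, 48217c9, c55ab70, ea04843}.
f9bd933 is not among them, so fast-forward is not possible.

No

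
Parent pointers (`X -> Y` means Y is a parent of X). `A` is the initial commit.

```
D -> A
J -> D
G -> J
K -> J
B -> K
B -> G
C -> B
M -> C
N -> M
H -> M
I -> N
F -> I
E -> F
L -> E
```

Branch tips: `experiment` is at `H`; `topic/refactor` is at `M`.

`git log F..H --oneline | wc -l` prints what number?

Reachable from H: {A, B, C, D, G, H, J, K, M}.
Reachable from F: {A, B, C, D, F, G, I, J, K, M, N}.
In H's history but not F's: {H} — 1 commit.

1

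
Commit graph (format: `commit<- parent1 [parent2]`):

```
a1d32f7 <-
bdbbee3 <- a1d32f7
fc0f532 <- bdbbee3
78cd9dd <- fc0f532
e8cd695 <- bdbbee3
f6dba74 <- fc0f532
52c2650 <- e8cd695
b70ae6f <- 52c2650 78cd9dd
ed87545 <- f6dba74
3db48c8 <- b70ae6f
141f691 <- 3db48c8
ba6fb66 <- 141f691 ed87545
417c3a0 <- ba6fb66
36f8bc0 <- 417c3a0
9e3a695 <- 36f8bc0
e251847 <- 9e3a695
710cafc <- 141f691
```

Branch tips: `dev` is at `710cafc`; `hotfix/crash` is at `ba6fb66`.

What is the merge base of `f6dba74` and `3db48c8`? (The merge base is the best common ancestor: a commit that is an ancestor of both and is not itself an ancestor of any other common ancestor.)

Ancestors of f6dba74: {a1d32f7, bdbbee3, f6dba74, fc0f532}.
Ancestors of 3db48c8: {3db48c8, 52c2650, 78cd9dd, a1d32f7, b70ae6f, bdbbee3, e8cd695, fc0f532}.
Common ancestors: {a1d32f7, bdbbee3, fc0f532}.
Among these, fc0f532 is not an ancestor of any other common ancestor — it is the merge base.

fc0f532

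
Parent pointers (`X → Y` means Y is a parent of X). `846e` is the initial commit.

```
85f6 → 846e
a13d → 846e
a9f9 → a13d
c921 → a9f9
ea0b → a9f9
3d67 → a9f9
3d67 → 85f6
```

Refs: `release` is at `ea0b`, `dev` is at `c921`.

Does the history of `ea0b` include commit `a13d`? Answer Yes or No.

Yes

Ancestors of ea0b (commits reachable by following parents): {846e, a13d, a9f9, ea0b}.
a13d is in that set, so it is an ancestor of ea0b.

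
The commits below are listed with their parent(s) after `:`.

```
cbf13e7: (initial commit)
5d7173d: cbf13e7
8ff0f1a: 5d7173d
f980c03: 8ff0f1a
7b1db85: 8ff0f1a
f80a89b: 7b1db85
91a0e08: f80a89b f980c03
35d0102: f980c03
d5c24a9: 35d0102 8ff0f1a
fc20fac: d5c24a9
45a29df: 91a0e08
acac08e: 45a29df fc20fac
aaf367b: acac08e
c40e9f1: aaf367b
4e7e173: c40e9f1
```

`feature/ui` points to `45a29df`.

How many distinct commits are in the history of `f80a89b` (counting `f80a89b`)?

Walking parent pointers from f80a89b: reachable set = {5d7173d, 7b1db85, 8ff0f1a, cbf13e7, f80a89b}.
That is 5 commits.

5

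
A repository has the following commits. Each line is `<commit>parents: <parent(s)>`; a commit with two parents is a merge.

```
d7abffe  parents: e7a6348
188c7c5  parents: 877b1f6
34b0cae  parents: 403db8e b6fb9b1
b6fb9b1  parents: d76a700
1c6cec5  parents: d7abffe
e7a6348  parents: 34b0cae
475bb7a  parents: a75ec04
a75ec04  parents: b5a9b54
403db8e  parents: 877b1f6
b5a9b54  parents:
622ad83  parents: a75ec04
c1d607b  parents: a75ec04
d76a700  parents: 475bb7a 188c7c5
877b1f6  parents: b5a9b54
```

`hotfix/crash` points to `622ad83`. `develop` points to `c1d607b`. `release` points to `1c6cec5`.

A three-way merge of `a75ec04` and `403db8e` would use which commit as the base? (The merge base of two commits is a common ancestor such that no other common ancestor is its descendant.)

Ancestors of a75ec04: {a75ec04, b5a9b54}.
Ancestors of 403db8e: {403db8e, 877b1f6, b5a9b54}.
Common ancestors: {b5a9b54}.
The only common ancestor is b5a9b54, so it is the merge base.

b5a9b54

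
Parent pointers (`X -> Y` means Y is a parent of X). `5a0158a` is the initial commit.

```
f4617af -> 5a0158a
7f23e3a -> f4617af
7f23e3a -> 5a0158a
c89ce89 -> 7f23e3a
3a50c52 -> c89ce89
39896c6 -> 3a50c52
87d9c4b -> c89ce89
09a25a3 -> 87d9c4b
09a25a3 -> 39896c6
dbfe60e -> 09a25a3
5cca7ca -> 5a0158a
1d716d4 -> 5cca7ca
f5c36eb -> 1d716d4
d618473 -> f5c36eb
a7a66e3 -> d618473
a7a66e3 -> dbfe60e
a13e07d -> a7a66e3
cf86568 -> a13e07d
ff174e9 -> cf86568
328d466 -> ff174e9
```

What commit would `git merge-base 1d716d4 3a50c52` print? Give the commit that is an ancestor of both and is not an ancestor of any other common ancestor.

Ancestors of 1d716d4: {1d716d4, 5a0158a, 5cca7ca}.
Ancestors of 3a50c52: {3a50c52, 5a0158a, 7f23e3a, c89ce89, f4617af}.
Common ancestors: {5a0158a}.
The only common ancestor is 5a0158a, so it is the merge base.

5a0158a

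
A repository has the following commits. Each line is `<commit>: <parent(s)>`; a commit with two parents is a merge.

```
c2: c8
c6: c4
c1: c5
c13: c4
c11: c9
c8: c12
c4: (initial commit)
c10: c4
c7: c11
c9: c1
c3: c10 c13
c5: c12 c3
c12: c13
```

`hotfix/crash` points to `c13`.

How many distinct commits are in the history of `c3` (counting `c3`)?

Walking parent pointers from c3: reachable set = {c10, c13, c3, c4}.
That is 4 commits.

4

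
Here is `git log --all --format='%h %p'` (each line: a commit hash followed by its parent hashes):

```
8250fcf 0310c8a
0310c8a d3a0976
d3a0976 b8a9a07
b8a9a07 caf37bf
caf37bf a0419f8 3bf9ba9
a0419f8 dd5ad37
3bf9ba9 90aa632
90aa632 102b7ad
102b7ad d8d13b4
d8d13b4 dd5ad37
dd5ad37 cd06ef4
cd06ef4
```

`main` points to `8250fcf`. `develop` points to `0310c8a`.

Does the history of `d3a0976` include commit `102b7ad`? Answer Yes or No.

Yes

Ancestors of d3a0976 (commits reachable by following parents): {102b7ad, 3bf9ba9, 90aa632, a0419f8, b8a9a07, caf37bf, cd06ef4, d3a0976, d8d13b4, dd5ad37}.
102b7ad is in that set, so it is an ancestor of d3a0976.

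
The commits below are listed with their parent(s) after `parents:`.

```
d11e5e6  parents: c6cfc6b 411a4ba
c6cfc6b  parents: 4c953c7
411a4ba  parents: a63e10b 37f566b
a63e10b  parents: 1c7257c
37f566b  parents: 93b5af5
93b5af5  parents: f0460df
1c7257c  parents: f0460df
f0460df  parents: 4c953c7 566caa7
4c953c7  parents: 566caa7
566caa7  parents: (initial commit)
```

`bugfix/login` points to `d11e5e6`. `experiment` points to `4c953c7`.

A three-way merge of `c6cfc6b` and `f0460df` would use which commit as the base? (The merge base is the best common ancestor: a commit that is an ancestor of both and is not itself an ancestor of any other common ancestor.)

Ancestors of c6cfc6b: {4c953c7, 566caa7, c6cfc6b}.
Ancestors of f0460df: {4c953c7, 566caa7, f0460df}.
Common ancestors: {4c953c7, 566caa7}.
Among these, 4c953c7 is not an ancestor of any other common ancestor — it is the merge base.

4c953c7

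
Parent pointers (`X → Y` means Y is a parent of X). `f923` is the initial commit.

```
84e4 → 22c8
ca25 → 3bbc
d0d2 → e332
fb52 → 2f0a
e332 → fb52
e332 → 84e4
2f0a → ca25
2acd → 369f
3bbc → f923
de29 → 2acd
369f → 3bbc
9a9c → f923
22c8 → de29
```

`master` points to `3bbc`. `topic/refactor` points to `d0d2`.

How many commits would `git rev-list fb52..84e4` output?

Reachable from 84e4: {22c8, 2acd, 369f, 3bbc, 84e4, de29, f923}.
Reachable from fb52: {2f0a, 3bbc, ca25, f923, fb52}.
In 84e4's history but not fb52's: {22c8, 2acd, 369f, 84e4, de29} — 5 commits.

5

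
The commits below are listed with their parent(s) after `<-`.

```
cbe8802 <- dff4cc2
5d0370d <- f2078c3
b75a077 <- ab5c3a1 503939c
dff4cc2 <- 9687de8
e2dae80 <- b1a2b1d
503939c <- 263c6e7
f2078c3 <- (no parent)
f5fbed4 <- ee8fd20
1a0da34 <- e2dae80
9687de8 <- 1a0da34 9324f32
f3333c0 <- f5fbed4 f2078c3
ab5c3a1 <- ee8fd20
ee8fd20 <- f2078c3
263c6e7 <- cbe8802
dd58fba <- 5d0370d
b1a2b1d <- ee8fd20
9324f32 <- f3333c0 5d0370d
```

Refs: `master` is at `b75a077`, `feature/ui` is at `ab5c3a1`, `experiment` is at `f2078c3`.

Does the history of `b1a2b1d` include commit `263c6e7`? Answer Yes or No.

No

Ancestors of b1a2b1d: {b1a2b1d, ee8fd20, f2078c3}.
263c6e7 is not in that set, so it is not an ancestor of b1a2b1d.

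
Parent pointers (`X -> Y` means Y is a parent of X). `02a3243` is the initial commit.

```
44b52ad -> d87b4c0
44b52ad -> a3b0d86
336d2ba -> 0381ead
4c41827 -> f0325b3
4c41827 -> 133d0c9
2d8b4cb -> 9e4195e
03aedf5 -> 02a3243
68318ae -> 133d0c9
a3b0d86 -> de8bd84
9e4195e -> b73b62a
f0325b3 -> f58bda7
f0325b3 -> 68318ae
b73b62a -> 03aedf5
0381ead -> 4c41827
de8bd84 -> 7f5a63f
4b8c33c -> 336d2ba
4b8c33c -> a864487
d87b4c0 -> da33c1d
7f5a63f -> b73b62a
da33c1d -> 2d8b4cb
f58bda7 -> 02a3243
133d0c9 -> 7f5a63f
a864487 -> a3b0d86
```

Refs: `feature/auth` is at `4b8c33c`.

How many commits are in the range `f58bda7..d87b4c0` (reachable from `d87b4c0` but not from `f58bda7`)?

6

Reachable from d87b4c0: {02a3243, 03aedf5, 2d8b4cb, 9e4195e, b73b62a, d87b4c0, da33c1d}.
Reachable from f58bda7: {02a3243, f58bda7}.
In d87b4c0's history but not f58bda7's: {03aedf5, 2d8b4cb, 9e4195e, b73b62a, d87b4c0, da33c1d} — 6 commits.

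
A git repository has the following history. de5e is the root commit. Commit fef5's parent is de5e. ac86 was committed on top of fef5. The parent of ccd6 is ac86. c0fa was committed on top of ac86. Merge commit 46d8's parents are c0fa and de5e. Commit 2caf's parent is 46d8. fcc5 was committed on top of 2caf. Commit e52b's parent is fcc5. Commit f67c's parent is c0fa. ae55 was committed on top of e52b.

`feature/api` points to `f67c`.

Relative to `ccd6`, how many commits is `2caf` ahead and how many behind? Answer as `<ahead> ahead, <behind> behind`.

3 ahead, 1 behind

Reachable from 2caf: {2caf, 46d8, ac86, c0fa, de5e, fef5}.
Reachable from ccd6: {ac86, ccd6, de5e, fef5}.
Only in 2caf's history (ahead): {2caf, 46d8, c0fa} — 3.
Only in ccd6's history (behind): {ccd6} — 1.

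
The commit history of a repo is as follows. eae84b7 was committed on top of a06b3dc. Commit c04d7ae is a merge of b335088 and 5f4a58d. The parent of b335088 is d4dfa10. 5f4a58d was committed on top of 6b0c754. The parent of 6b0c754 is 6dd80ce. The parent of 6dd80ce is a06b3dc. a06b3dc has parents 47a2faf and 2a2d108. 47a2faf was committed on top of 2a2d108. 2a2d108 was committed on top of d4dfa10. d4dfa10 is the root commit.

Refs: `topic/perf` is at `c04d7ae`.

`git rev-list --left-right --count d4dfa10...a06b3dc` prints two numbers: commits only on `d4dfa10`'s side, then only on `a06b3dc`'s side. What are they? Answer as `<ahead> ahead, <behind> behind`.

Reachable from d4dfa10: {d4dfa10}.
Reachable from a06b3dc: {2a2d108, 47a2faf, a06b3dc, d4dfa10}.
Only in d4dfa10's history (ahead): {} — 0.
Only in a06b3dc's history (behind): {2a2d108, 47a2faf, a06b3dc} — 3.

0 ahead, 3 behind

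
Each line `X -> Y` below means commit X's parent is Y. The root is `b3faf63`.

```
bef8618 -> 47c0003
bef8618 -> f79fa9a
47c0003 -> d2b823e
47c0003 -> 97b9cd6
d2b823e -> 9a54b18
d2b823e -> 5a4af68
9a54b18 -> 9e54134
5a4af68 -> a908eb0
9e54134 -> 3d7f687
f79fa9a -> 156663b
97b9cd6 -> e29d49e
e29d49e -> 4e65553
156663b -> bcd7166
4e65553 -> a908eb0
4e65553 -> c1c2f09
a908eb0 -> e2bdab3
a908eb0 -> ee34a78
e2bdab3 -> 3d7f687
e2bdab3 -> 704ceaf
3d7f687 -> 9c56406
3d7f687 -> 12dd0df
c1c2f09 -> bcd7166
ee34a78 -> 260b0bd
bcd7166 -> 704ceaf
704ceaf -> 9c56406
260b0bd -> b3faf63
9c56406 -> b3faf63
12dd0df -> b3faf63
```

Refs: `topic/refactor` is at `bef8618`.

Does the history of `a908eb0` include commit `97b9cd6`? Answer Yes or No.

No

Ancestors of a908eb0: {12dd0df, 260b0bd, 3d7f687, 704ceaf, 9c56406, a908eb0, b3faf63, e2bdab3, ee34a78}.
97b9cd6 is not in that set, so it is not an ancestor of a908eb0.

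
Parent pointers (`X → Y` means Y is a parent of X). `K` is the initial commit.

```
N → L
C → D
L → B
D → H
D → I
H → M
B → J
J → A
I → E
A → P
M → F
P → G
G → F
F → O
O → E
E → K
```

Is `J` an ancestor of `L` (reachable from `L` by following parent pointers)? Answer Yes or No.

Ancestors of L (commits reachable by following parents): {A, B, E, F, G, J, K, L, O, P}.
J is in that set, so it is an ancestor of L.

Yes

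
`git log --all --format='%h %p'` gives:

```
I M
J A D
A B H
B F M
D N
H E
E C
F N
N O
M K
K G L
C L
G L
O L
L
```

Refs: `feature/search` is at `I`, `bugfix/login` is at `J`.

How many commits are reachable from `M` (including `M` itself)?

4

Walking parent pointers from M: reachable set = {G, K, L, M}.
That is 4 commits.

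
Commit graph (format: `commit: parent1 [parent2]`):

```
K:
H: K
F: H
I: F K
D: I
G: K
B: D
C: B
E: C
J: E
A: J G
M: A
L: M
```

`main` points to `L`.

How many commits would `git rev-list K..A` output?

10

Reachable from A: {A, B, C, D, E, F, G, H, I, J, K}.
Reachable from K: {K}.
In A's history but not K's: {A, B, C, D, E, F, G, H, I, J} — 10 commits.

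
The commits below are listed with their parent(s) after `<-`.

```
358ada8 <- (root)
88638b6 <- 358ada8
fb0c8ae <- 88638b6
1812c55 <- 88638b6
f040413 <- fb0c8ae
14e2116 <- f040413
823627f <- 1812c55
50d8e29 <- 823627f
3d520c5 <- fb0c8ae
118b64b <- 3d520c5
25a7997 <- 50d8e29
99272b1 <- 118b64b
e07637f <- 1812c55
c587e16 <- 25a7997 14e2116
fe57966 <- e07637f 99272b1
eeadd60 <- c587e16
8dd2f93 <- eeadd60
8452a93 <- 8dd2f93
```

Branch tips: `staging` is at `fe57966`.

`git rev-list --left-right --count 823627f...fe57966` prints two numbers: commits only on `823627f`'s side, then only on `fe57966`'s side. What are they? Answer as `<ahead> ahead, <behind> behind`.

1 ahead, 6 behind

Reachable from 823627f: {1812c55, 358ada8, 823627f, 88638b6}.
Reachable from fe57966: {118b64b, 1812c55, 358ada8, 3d520c5, 88638b6, 99272b1, e07637f, fb0c8ae, fe57966}.
Only in 823627f's history (ahead): {823627f} — 1.
Only in fe57966's history (behind): {118b64b, 3d520c5, 99272b1, e07637f, fb0c8ae, fe57966} — 6.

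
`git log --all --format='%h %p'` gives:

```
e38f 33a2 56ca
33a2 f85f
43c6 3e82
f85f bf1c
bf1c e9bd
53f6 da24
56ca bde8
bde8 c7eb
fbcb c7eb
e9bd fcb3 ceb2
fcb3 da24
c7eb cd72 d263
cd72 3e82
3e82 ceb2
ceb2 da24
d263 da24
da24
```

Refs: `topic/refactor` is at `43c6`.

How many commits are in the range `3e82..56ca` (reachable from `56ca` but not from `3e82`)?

Reachable from 56ca: {3e82, 56ca, bde8, c7eb, cd72, ceb2, d263, da24}.
Reachable from 3e82: {3e82, ceb2, da24}.
In 56ca's history but not 3e82's: {56ca, bde8, c7eb, cd72, d263} — 5 commits.

5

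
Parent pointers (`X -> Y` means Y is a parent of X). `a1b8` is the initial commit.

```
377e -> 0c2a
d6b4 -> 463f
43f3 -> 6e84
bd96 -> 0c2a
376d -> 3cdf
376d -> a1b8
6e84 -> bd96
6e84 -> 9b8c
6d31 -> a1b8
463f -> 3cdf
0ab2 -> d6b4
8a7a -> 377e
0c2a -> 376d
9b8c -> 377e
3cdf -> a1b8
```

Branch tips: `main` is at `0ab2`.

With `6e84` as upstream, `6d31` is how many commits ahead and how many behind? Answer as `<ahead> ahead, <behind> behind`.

1 ahead, 7 behind

Reachable from 6d31: {6d31, a1b8}.
Reachable from 6e84: {0c2a, 376d, 377e, 3cdf, 6e84, 9b8c, a1b8, bd96}.
Only in 6d31's history (ahead): {6d31} — 1.
Only in 6e84's history (behind): {0c2a, 376d, 377e, 3cdf, 6e84, 9b8c, bd96} — 7.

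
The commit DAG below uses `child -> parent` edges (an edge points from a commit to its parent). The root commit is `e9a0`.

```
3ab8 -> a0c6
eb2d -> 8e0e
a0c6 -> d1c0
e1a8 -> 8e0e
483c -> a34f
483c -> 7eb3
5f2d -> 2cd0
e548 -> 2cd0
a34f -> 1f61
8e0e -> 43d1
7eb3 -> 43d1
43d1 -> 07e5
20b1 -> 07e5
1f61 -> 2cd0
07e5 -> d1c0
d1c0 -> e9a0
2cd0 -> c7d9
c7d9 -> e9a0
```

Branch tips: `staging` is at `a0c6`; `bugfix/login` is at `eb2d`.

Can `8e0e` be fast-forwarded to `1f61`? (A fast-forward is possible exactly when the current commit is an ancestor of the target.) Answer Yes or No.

No

A fast-forward from 8e0e to 1f61 is possible iff 8e0e is an ancestor of 1f61.
Ancestors of 1f61: {1f61, 2cd0, c7d9, e9a0}.
8e0e is not among them, so fast-forward is not possible.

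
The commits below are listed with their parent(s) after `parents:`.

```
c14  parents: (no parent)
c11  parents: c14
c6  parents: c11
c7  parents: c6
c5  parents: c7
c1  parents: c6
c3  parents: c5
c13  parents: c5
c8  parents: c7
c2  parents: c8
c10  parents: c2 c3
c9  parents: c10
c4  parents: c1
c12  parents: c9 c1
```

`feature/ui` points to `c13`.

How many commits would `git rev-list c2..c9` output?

4

Reachable from c9: {c10, c11, c14, c2, c3, c5, c6, c7, c8, c9}.
Reachable from c2: {c11, c14, c2, c6, c7, c8}.
In c9's history but not c2's: {c10, c3, c5, c9} — 4 commits.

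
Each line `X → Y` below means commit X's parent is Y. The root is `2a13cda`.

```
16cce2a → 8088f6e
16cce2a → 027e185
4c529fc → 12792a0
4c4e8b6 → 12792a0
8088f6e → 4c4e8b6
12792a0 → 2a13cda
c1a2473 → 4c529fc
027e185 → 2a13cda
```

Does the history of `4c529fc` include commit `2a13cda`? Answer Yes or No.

Yes

Ancestors of 4c529fc (commits reachable by following parents): {12792a0, 2a13cda, 4c529fc}.
2a13cda is in that set, so it is an ancestor of 4c529fc.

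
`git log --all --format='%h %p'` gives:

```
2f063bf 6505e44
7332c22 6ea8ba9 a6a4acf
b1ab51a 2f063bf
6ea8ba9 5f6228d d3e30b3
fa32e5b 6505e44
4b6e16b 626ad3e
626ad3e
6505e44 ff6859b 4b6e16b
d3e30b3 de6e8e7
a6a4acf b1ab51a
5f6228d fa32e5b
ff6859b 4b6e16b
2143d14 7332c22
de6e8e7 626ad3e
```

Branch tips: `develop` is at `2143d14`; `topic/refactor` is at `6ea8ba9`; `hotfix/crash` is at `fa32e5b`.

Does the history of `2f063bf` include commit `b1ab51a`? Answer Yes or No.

No

Ancestors of 2f063bf: {2f063bf, 4b6e16b, 626ad3e, 6505e44, ff6859b}.
b1ab51a is not in that set, so it is not an ancestor of 2f063bf.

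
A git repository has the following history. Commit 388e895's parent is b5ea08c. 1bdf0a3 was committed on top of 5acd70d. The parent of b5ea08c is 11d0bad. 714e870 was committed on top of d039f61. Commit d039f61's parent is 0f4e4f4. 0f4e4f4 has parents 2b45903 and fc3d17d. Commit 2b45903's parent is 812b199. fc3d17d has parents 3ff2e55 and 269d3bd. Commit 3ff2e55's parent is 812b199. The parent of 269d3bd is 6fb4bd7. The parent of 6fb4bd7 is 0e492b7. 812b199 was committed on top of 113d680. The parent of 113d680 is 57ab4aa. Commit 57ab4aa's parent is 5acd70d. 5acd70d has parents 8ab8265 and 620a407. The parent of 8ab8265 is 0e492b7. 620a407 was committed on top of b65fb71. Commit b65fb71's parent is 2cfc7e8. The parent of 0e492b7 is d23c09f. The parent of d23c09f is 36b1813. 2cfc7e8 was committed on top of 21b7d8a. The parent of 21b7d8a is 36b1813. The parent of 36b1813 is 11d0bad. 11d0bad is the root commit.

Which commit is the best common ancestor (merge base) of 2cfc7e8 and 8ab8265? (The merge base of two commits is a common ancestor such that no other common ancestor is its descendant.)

Ancestors of 2cfc7e8: {11d0bad, 21b7d8a, 2cfc7e8, 36b1813}.
Ancestors of 8ab8265: {0e492b7, 11d0bad, 36b1813, 8ab8265, d23c09f}.
Common ancestors: {11d0bad, 36b1813}.
Among these, 36b1813 is not an ancestor of any other common ancestor — it is the merge base.

36b1813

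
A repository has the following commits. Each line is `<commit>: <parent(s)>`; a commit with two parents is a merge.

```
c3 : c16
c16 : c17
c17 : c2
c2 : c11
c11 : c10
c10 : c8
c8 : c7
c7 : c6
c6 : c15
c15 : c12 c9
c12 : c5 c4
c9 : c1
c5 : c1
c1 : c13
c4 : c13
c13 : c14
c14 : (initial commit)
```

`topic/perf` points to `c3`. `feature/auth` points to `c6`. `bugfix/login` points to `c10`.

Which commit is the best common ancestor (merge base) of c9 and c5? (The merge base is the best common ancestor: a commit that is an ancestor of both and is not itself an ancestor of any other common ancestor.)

Ancestors of c9: {c1, c13, c14, c9}.
Ancestors of c5: {c1, c13, c14, c5}.
Common ancestors: {c1, c13, c14}.
Among these, c1 is not an ancestor of any other common ancestor — it is the merge base.

c1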